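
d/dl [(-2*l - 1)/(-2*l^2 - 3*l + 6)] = (4*l^2 + 6*l - (2*l + 1)*(4*l + 3) - 12)/(2*l^2 + 3*l - 6)^2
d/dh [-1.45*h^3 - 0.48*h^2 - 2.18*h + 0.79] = -4.35*h^2 - 0.96*h - 2.18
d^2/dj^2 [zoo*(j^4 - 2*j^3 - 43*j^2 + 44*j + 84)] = zoo*(j^2 + j + 1)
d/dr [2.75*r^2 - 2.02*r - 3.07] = 5.5*r - 2.02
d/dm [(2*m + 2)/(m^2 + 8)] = 2*(m^2 - 2*m*(m + 1) + 8)/(m^2 + 8)^2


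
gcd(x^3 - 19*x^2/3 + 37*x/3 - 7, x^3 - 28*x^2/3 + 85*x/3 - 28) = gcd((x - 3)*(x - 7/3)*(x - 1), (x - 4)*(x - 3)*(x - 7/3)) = x^2 - 16*x/3 + 7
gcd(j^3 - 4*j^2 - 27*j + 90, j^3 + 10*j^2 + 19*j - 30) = j + 5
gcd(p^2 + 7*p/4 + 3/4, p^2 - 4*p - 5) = p + 1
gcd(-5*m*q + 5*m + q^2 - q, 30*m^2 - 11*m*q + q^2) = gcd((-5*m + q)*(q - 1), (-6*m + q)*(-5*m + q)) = -5*m + q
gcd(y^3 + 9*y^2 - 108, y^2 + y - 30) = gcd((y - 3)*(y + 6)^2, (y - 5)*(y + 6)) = y + 6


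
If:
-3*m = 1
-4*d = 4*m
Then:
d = 1/3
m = -1/3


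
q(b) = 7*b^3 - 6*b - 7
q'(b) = 21*b^2 - 6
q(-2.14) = -62.76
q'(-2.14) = 90.17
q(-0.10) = -6.41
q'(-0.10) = -5.79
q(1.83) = 24.92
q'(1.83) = 64.33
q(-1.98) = -49.46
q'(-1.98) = 76.33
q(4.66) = 673.40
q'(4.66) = 450.03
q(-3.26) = -229.96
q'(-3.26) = 217.18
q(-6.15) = -1598.36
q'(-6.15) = 788.27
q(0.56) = -9.13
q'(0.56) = 0.59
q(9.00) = 5042.00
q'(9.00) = 1695.00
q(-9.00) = -5056.00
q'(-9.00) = 1695.00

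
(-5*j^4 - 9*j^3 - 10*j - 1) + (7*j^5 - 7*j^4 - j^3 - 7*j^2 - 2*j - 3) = 7*j^5 - 12*j^4 - 10*j^3 - 7*j^2 - 12*j - 4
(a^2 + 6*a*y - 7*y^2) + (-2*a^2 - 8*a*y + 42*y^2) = -a^2 - 2*a*y + 35*y^2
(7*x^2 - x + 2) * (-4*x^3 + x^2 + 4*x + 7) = -28*x^5 + 11*x^4 + 19*x^3 + 47*x^2 + x + 14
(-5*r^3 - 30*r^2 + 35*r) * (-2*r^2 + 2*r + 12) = 10*r^5 + 50*r^4 - 190*r^3 - 290*r^2 + 420*r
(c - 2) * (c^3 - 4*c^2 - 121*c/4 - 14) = c^4 - 6*c^3 - 89*c^2/4 + 93*c/2 + 28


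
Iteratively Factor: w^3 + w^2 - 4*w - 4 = (w + 2)*(w^2 - w - 2) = (w + 1)*(w + 2)*(w - 2)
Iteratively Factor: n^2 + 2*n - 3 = (n - 1)*(n + 3)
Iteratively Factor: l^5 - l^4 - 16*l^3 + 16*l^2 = (l - 1)*(l^4 - 16*l^2) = l*(l - 1)*(l^3 - 16*l) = l^2*(l - 1)*(l^2 - 16) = l^2*(l - 1)*(l + 4)*(l - 4)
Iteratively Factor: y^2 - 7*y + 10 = (y - 2)*(y - 5)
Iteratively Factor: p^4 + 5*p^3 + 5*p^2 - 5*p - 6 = (p + 1)*(p^3 + 4*p^2 + p - 6) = (p - 1)*(p + 1)*(p^2 + 5*p + 6) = (p - 1)*(p + 1)*(p + 2)*(p + 3)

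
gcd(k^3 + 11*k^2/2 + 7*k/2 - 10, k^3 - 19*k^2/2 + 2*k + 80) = k + 5/2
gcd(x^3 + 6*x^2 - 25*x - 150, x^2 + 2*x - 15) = x + 5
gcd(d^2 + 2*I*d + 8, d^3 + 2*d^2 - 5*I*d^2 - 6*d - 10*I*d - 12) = d - 2*I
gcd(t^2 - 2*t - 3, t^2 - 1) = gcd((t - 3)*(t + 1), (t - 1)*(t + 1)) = t + 1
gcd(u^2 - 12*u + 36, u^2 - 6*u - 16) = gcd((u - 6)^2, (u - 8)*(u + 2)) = 1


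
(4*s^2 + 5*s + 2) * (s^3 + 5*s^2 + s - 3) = 4*s^5 + 25*s^4 + 31*s^3 + 3*s^2 - 13*s - 6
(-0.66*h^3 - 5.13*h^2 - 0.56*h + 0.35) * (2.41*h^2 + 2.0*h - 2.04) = -1.5906*h^5 - 13.6833*h^4 - 10.2632*h^3 + 10.1887*h^2 + 1.8424*h - 0.714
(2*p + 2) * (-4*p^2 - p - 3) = -8*p^3 - 10*p^2 - 8*p - 6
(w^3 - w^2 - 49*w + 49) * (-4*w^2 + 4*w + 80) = -4*w^5 + 8*w^4 + 272*w^3 - 472*w^2 - 3724*w + 3920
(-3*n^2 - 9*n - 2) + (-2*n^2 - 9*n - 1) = -5*n^2 - 18*n - 3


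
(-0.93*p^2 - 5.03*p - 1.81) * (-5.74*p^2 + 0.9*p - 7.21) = 5.3382*p^4 + 28.0352*p^3 + 12.5677*p^2 + 34.6373*p + 13.0501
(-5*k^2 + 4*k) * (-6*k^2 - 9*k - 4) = 30*k^4 + 21*k^3 - 16*k^2 - 16*k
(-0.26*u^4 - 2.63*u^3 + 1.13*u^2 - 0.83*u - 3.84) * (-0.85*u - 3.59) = 0.221*u^5 + 3.1689*u^4 + 8.4812*u^3 - 3.3512*u^2 + 6.2437*u + 13.7856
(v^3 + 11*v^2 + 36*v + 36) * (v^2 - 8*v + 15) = v^5 + 3*v^4 - 37*v^3 - 87*v^2 + 252*v + 540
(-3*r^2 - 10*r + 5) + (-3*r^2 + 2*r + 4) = -6*r^2 - 8*r + 9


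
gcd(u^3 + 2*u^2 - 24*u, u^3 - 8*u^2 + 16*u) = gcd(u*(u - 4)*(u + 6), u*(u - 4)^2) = u^2 - 4*u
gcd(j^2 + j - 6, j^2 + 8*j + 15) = j + 3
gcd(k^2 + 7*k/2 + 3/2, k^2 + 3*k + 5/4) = k + 1/2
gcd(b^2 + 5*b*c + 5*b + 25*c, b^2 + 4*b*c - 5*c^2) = b + 5*c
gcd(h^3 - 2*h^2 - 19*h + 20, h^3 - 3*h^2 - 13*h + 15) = h^2 - 6*h + 5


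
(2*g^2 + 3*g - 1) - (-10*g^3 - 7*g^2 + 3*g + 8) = 10*g^3 + 9*g^2 - 9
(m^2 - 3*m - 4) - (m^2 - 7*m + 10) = 4*m - 14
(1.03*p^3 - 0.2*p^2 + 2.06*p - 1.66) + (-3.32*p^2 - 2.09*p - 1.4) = 1.03*p^3 - 3.52*p^2 - 0.0299999999999998*p - 3.06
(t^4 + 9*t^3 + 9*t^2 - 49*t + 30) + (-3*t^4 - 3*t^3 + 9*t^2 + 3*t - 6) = -2*t^4 + 6*t^3 + 18*t^2 - 46*t + 24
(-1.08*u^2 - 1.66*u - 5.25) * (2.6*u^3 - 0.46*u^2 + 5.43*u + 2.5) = -2.808*u^5 - 3.8192*u^4 - 18.7508*u^3 - 9.2988*u^2 - 32.6575*u - 13.125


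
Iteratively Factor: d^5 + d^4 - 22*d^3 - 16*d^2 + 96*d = (d - 2)*(d^4 + 3*d^3 - 16*d^2 - 48*d) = d*(d - 2)*(d^3 + 3*d^2 - 16*d - 48) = d*(d - 2)*(d + 3)*(d^2 - 16) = d*(d - 4)*(d - 2)*(d + 3)*(d + 4)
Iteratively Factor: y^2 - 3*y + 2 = (y - 1)*(y - 2)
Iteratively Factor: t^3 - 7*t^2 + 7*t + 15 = (t + 1)*(t^2 - 8*t + 15) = (t - 5)*(t + 1)*(t - 3)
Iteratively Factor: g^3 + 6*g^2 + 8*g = (g)*(g^2 + 6*g + 8) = g*(g + 2)*(g + 4)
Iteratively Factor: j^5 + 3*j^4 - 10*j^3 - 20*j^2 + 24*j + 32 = (j + 2)*(j^4 + j^3 - 12*j^2 + 4*j + 16) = (j - 2)*(j + 2)*(j^3 + 3*j^2 - 6*j - 8) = (j - 2)^2*(j + 2)*(j^2 + 5*j + 4) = (j - 2)^2*(j + 2)*(j + 4)*(j + 1)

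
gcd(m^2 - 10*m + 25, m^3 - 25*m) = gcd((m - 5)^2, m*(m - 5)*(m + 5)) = m - 5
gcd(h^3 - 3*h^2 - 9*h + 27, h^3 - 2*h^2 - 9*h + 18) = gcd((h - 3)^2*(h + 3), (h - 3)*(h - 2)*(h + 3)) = h^2 - 9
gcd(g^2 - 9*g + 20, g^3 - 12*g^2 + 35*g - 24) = 1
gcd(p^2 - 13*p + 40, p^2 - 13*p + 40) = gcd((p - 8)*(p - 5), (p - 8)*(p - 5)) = p^2 - 13*p + 40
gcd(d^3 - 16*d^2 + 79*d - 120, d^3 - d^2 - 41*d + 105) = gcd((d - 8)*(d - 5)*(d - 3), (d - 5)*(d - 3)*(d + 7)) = d^2 - 8*d + 15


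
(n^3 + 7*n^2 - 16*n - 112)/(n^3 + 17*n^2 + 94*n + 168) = (n - 4)/(n + 6)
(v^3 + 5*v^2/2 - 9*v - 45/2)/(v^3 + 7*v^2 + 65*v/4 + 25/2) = 2*(v^2 - 9)/(2*v^2 + 9*v + 10)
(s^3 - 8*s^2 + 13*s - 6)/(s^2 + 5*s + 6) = (s^3 - 8*s^2 + 13*s - 6)/(s^2 + 5*s + 6)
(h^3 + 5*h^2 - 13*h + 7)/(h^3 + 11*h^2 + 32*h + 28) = (h^2 - 2*h + 1)/(h^2 + 4*h + 4)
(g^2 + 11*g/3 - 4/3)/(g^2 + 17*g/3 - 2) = (g + 4)/(g + 6)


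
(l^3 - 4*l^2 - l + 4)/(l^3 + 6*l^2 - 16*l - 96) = (l^2 - 1)/(l^2 + 10*l + 24)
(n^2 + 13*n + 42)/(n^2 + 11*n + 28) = (n + 6)/(n + 4)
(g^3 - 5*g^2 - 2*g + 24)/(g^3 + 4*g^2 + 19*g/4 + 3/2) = 4*(g^2 - 7*g + 12)/(4*g^2 + 8*g + 3)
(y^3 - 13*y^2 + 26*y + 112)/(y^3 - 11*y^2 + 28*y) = (y^2 - 6*y - 16)/(y*(y - 4))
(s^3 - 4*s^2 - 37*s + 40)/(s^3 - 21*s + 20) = (s - 8)/(s - 4)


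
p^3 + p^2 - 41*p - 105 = (p - 7)*(p + 3)*(p + 5)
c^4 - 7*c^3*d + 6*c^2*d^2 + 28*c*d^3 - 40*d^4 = (c - 5*d)*(c - 2*d)^2*(c + 2*d)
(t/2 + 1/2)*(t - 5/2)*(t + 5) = t^3/2 + 7*t^2/4 - 5*t - 25/4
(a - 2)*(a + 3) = a^2 + a - 6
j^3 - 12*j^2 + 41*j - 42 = (j - 7)*(j - 3)*(j - 2)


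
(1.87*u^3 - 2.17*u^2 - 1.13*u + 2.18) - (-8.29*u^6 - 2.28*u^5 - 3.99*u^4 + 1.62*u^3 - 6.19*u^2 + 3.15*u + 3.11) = 8.29*u^6 + 2.28*u^5 + 3.99*u^4 + 0.25*u^3 + 4.02*u^2 - 4.28*u - 0.93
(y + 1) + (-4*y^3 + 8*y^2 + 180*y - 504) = -4*y^3 + 8*y^2 + 181*y - 503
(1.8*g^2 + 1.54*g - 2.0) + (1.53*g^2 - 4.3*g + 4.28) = 3.33*g^2 - 2.76*g + 2.28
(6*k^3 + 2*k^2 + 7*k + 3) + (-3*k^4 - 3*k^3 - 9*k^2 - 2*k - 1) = -3*k^4 + 3*k^3 - 7*k^2 + 5*k + 2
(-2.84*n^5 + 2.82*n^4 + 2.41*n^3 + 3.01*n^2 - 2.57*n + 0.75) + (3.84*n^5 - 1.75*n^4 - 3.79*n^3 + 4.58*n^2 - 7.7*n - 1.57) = 1.0*n^5 + 1.07*n^4 - 1.38*n^3 + 7.59*n^2 - 10.27*n - 0.82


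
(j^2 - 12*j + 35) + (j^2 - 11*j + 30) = 2*j^2 - 23*j + 65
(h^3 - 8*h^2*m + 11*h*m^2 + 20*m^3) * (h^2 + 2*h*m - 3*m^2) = h^5 - 6*h^4*m - 8*h^3*m^2 + 66*h^2*m^3 + 7*h*m^4 - 60*m^5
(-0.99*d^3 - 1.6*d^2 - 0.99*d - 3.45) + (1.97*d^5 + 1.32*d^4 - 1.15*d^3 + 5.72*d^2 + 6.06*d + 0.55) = 1.97*d^5 + 1.32*d^4 - 2.14*d^3 + 4.12*d^2 + 5.07*d - 2.9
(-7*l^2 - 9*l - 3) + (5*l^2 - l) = -2*l^2 - 10*l - 3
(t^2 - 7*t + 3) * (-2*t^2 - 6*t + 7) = -2*t^4 + 8*t^3 + 43*t^2 - 67*t + 21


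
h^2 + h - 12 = (h - 3)*(h + 4)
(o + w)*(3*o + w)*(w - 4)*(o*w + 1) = 3*o^3*w^2 - 12*o^3*w + 4*o^2*w^3 - 16*o^2*w^2 + 3*o^2*w - 12*o^2 + o*w^4 - 4*o*w^3 + 4*o*w^2 - 16*o*w + w^3 - 4*w^2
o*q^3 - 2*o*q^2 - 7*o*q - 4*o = (q - 4)*(q + 1)*(o*q + o)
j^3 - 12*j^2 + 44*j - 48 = (j - 6)*(j - 4)*(j - 2)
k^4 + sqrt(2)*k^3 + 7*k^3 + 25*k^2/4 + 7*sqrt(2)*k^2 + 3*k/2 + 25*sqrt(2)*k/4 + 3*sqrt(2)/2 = (k + 1/2)^2*(k + 6)*(k + sqrt(2))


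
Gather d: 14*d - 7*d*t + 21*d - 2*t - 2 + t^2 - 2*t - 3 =d*(35 - 7*t) + t^2 - 4*t - 5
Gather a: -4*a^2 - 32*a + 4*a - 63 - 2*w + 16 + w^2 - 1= -4*a^2 - 28*a + w^2 - 2*w - 48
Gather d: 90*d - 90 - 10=90*d - 100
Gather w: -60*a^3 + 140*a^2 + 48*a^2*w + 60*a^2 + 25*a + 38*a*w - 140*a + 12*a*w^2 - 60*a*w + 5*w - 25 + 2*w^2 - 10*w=-60*a^3 + 200*a^2 - 115*a + w^2*(12*a + 2) + w*(48*a^2 - 22*a - 5) - 25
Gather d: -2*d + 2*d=0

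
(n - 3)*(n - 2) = n^2 - 5*n + 6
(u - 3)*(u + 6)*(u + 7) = u^3 + 10*u^2 + 3*u - 126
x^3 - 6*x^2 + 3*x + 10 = (x - 5)*(x - 2)*(x + 1)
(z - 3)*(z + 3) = z^2 - 9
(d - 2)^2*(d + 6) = d^3 + 2*d^2 - 20*d + 24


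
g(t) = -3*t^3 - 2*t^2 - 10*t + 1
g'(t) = -9*t^2 - 4*t - 10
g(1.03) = -14.70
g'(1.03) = -23.67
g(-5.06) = 389.06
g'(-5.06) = -220.19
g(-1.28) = 16.81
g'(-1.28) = -19.63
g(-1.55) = 22.87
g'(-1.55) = -25.42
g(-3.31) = 120.98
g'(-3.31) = -95.36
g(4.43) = -343.36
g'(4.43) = -204.34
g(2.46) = -80.36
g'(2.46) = -74.30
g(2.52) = -84.91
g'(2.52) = -77.23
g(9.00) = -2438.00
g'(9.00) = -775.00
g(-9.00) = 2116.00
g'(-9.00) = -703.00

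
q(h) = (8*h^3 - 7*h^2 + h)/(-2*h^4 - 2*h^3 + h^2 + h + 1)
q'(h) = (24*h^2 - 14*h + 1)/(-2*h^4 - 2*h^3 + h^2 + h + 1) + (8*h^3 - 7*h^2 + h)*(8*h^3 + 6*h^2 - 2*h - 1)/(-2*h^4 - 2*h^3 + h^2 + h + 1)^2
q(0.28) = -0.07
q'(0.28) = -0.75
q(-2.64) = 3.61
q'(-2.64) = 2.90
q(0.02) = 0.02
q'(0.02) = 0.70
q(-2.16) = 5.81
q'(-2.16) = 7.20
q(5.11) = -0.56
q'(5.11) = 0.07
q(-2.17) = 5.74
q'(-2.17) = 7.04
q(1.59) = -1.02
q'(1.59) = 0.30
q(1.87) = -0.95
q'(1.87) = 0.21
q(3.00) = -0.77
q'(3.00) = 0.13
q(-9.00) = 0.55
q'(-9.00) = 0.08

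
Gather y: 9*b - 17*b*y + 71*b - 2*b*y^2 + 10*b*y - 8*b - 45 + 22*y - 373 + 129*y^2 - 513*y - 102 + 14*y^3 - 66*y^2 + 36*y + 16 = 72*b + 14*y^3 + y^2*(63 - 2*b) + y*(-7*b - 455) - 504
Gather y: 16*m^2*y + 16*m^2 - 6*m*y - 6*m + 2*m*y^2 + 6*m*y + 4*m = 16*m^2*y + 16*m^2 + 2*m*y^2 - 2*m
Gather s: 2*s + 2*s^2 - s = 2*s^2 + s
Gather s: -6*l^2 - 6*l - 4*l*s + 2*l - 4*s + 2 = -6*l^2 - 4*l + s*(-4*l - 4) + 2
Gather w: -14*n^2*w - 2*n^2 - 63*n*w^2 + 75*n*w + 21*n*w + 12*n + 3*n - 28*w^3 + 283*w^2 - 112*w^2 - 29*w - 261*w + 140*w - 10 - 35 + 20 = -2*n^2 + 15*n - 28*w^3 + w^2*(171 - 63*n) + w*(-14*n^2 + 96*n - 150) - 25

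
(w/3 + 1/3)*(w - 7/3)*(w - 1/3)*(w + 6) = w^4/3 + 13*w^3/9 - 107*w^2/27 - 95*w/27 + 14/9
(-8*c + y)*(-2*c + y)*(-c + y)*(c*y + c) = -16*c^4*y - 16*c^4 + 26*c^3*y^2 + 26*c^3*y - 11*c^2*y^3 - 11*c^2*y^2 + c*y^4 + c*y^3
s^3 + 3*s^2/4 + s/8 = s*(s + 1/4)*(s + 1/2)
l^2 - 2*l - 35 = (l - 7)*(l + 5)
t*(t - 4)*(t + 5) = t^3 + t^2 - 20*t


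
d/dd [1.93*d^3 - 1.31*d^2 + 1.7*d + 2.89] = 5.79*d^2 - 2.62*d + 1.7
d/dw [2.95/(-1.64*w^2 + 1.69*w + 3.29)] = (9.676*w - 4.9855)/(-1.64*w^2 + 1.69*w + 3.29)^2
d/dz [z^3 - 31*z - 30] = 3*z^2 - 31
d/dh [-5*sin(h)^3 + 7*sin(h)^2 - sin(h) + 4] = (-15*sin(h)^2 + 14*sin(h) - 1)*cos(h)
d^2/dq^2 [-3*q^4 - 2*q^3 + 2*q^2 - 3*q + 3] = -36*q^2 - 12*q + 4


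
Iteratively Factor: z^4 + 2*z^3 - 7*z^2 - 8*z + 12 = (z - 2)*(z^3 + 4*z^2 + z - 6) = (z - 2)*(z + 2)*(z^2 + 2*z - 3) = (z - 2)*(z - 1)*(z + 2)*(z + 3)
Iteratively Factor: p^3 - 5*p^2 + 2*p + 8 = (p + 1)*(p^2 - 6*p + 8) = (p - 4)*(p + 1)*(p - 2)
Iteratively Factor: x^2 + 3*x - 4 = (x - 1)*(x + 4)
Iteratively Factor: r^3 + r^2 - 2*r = (r - 1)*(r^2 + 2*r) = r*(r - 1)*(r + 2)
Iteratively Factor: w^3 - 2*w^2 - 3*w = (w - 3)*(w^2 + w) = (w - 3)*(w + 1)*(w)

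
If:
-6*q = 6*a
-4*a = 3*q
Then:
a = 0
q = 0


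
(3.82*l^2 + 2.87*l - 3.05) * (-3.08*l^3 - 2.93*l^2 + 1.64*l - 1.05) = -11.7656*l^5 - 20.0322*l^4 + 7.2497*l^3 + 9.6323*l^2 - 8.0155*l + 3.2025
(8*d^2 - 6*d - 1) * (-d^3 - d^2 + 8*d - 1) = -8*d^5 - 2*d^4 + 71*d^3 - 55*d^2 - 2*d + 1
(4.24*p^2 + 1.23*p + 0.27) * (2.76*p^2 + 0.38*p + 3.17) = 11.7024*p^4 + 5.006*p^3 + 14.6534*p^2 + 4.0017*p + 0.8559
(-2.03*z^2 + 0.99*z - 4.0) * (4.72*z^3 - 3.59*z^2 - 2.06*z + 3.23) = -9.5816*z^5 + 11.9605*z^4 - 18.2523*z^3 + 5.7637*z^2 + 11.4377*z - 12.92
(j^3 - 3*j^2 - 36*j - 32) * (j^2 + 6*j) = j^5 + 3*j^4 - 54*j^3 - 248*j^2 - 192*j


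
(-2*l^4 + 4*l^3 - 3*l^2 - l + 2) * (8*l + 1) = -16*l^5 + 30*l^4 - 20*l^3 - 11*l^2 + 15*l + 2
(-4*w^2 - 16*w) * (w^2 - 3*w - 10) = -4*w^4 - 4*w^3 + 88*w^2 + 160*w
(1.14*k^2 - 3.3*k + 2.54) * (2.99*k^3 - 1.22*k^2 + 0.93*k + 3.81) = 3.4086*k^5 - 11.2578*k^4 + 12.6808*k^3 - 1.8244*k^2 - 10.2108*k + 9.6774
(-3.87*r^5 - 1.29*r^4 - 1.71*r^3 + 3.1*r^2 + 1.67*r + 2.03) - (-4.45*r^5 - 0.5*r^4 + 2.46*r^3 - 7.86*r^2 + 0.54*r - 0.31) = 0.58*r^5 - 0.79*r^4 - 4.17*r^3 + 10.96*r^2 + 1.13*r + 2.34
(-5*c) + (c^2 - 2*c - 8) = c^2 - 7*c - 8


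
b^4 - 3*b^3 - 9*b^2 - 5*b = b*(b - 5)*(b + 1)^2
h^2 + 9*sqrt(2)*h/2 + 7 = (h + sqrt(2))*(h + 7*sqrt(2)/2)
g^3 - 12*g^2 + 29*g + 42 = (g - 7)*(g - 6)*(g + 1)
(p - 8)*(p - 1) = p^2 - 9*p + 8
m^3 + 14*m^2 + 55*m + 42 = (m + 1)*(m + 6)*(m + 7)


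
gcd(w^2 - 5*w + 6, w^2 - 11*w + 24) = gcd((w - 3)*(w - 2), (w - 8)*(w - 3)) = w - 3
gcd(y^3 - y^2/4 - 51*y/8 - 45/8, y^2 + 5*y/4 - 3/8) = y + 3/2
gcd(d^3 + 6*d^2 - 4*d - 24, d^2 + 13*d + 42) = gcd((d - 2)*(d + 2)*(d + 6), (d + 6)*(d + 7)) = d + 6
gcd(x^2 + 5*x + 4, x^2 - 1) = x + 1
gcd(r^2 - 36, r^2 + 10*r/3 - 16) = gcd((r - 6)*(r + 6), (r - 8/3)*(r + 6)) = r + 6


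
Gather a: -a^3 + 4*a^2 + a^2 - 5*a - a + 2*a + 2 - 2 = -a^3 + 5*a^2 - 4*a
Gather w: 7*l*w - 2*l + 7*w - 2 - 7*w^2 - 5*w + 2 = -2*l - 7*w^2 + w*(7*l + 2)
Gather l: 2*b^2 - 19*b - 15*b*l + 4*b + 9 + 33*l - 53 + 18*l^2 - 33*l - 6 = 2*b^2 - 15*b*l - 15*b + 18*l^2 - 50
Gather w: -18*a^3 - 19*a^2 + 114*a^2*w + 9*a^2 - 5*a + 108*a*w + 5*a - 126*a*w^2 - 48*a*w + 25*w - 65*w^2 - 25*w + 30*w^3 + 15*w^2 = -18*a^3 - 10*a^2 + 30*w^3 + w^2*(-126*a - 50) + w*(114*a^2 + 60*a)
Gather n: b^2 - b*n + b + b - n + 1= b^2 + 2*b + n*(-b - 1) + 1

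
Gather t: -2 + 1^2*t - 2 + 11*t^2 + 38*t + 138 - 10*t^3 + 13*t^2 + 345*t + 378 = -10*t^3 + 24*t^2 + 384*t + 512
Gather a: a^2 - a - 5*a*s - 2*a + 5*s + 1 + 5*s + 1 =a^2 + a*(-5*s - 3) + 10*s + 2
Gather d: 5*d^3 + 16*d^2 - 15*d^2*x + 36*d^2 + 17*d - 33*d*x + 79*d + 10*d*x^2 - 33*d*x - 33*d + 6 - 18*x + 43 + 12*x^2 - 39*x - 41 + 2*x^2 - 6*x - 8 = 5*d^3 + d^2*(52 - 15*x) + d*(10*x^2 - 66*x + 63) + 14*x^2 - 63*x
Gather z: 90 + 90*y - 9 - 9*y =81*y + 81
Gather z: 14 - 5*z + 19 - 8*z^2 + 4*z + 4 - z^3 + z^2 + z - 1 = -z^3 - 7*z^2 + 36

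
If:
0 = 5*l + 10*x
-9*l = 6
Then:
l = -2/3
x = 1/3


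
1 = 1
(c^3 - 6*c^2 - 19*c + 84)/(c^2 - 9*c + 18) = (c^2 - 3*c - 28)/(c - 6)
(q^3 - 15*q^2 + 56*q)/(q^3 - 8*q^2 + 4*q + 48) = q*(q^2 - 15*q + 56)/(q^3 - 8*q^2 + 4*q + 48)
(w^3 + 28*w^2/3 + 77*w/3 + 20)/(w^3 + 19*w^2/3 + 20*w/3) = (w + 3)/w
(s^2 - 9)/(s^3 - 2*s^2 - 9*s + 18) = 1/(s - 2)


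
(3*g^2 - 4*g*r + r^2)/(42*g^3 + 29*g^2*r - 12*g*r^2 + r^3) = (3*g^2 - 4*g*r + r^2)/(42*g^3 + 29*g^2*r - 12*g*r^2 + r^3)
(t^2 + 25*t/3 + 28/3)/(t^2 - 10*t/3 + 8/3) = (3*t^2 + 25*t + 28)/(3*t^2 - 10*t + 8)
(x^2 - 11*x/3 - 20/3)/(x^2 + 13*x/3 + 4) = (x - 5)/(x + 3)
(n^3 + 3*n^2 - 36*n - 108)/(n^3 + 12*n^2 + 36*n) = (n^2 - 3*n - 18)/(n*(n + 6))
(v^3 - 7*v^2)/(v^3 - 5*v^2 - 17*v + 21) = v^2/(v^2 + 2*v - 3)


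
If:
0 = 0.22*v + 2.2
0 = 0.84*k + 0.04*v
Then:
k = 0.48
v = -10.00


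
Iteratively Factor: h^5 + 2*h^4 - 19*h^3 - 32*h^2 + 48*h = (h + 3)*(h^4 - h^3 - 16*h^2 + 16*h) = h*(h + 3)*(h^3 - h^2 - 16*h + 16) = h*(h - 4)*(h + 3)*(h^2 + 3*h - 4) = h*(h - 4)*(h + 3)*(h + 4)*(h - 1)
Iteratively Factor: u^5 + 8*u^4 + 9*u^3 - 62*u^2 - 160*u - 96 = (u + 4)*(u^4 + 4*u^3 - 7*u^2 - 34*u - 24) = (u - 3)*(u + 4)*(u^3 + 7*u^2 + 14*u + 8) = (u - 3)*(u + 2)*(u + 4)*(u^2 + 5*u + 4) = (u - 3)*(u + 1)*(u + 2)*(u + 4)*(u + 4)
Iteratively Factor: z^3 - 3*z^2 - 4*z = (z - 4)*(z^2 + z) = z*(z - 4)*(z + 1)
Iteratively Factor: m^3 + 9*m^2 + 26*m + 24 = (m + 3)*(m^2 + 6*m + 8) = (m + 3)*(m + 4)*(m + 2)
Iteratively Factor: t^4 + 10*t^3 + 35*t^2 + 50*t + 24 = (t + 4)*(t^3 + 6*t^2 + 11*t + 6) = (t + 1)*(t + 4)*(t^2 + 5*t + 6) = (t + 1)*(t + 3)*(t + 4)*(t + 2)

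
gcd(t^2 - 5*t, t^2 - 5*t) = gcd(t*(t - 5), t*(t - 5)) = t^2 - 5*t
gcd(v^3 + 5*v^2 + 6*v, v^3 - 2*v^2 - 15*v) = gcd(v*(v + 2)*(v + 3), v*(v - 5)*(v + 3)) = v^2 + 3*v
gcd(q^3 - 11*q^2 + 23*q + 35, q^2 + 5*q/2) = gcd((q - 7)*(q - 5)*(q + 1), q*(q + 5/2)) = 1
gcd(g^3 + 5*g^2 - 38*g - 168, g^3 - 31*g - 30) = g - 6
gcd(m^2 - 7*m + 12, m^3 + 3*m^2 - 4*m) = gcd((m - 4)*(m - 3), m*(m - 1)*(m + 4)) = 1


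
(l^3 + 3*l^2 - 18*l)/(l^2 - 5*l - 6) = l*(-l^2 - 3*l + 18)/(-l^2 + 5*l + 6)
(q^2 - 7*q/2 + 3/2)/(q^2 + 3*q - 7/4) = 2*(q - 3)/(2*q + 7)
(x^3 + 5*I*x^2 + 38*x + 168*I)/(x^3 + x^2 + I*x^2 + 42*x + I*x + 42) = (x + 4*I)/(x + 1)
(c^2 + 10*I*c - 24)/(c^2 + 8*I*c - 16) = (c + 6*I)/(c + 4*I)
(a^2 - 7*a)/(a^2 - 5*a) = (a - 7)/(a - 5)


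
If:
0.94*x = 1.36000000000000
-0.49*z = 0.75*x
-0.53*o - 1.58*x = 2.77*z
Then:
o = 7.26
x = 1.45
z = -2.21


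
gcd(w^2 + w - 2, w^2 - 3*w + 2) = w - 1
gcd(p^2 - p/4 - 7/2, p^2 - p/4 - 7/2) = p^2 - p/4 - 7/2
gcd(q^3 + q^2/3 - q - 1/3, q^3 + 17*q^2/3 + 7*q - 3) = 1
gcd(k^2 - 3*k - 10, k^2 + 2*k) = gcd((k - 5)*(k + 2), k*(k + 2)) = k + 2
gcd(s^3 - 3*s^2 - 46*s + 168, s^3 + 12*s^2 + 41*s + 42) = s + 7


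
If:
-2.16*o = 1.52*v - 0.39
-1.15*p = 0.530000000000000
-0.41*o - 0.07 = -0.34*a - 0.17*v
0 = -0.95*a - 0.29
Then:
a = -0.31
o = -0.20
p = -0.46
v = 0.54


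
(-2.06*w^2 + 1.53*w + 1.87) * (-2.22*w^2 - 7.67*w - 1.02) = 4.5732*w^4 + 12.4036*w^3 - 13.7853*w^2 - 15.9035*w - 1.9074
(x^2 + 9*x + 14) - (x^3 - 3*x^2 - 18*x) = -x^3 + 4*x^2 + 27*x + 14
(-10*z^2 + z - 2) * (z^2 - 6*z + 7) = -10*z^4 + 61*z^3 - 78*z^2 + 19*z - 14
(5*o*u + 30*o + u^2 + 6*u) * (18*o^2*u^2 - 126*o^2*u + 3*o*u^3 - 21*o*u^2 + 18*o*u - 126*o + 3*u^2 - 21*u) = 90*o^3*u^3 - 90*o^3*u^2 - 3780*o^3*u + 33*o^2*u^4 - 33*o^2*u^3 - 1296*o^2*u^2 - 90*o^2*u - 3780*o^2 + 3*o*u^5 - 3*o*u^4 - 93*o*u^3 - 33*o*u^2 - 1386*o*u + 3*u^4 - 3*u^3 - 126*u^2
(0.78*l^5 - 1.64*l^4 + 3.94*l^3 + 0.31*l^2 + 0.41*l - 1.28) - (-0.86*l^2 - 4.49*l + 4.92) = 0.78*l^5 - 1.64*l^4 + 3.94*l^3 + 1.17*l^2 + 4.9*l - 6.2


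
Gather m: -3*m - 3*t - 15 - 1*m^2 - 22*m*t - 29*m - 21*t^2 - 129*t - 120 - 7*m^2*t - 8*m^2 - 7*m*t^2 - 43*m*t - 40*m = m^2*(-7*t - 9) + m*(-7*t^2 - 65*t - 72) - 21*t^2 - 132*t - 135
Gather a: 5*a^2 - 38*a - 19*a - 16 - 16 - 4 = 5*a^2 - 57*a - 36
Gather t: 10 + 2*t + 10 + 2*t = 4*t + 20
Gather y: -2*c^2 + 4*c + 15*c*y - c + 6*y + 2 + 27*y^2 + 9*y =-2*c^2 + 3*c + 27*y^2 + y*(15*c + 15) + 2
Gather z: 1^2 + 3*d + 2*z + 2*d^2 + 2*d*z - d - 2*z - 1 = 2*d^2 + 2*d*z + 2*d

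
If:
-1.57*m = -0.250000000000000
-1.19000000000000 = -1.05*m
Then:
No Solution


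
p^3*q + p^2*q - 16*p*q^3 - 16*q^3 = (p - 4*q)*(p + 4*q)*(p*q + q)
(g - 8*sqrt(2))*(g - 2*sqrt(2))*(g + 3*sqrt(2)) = g^3 - 7*sqrt(2)*g^2 - 28*g + 96*sqrt(2)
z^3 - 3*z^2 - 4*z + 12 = (z - 3)*(z - 2)*(z + 2)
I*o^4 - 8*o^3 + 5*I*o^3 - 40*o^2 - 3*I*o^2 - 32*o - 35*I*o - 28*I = (o + 4)*(o + I)*(o + 7*I)*(I*o + I)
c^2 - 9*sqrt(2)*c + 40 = (c - 5*sqrt(2))*(c - 4*sqrt(2))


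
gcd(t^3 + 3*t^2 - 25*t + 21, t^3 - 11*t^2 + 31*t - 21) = t^2 - 4*t + 3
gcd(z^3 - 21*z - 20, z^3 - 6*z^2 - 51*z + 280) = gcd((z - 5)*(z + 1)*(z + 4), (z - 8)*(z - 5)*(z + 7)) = z - 5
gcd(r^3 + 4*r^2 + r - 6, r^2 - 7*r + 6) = r - 1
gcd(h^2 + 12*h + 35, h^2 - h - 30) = h + 5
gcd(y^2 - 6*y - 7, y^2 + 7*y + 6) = y + 1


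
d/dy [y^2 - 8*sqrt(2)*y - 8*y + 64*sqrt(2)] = 2*y - 8*sqrt(2) - 8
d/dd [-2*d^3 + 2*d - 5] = 2 - 6*d^2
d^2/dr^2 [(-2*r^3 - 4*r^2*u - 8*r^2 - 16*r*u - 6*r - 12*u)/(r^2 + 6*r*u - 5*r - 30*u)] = 4*(-(2*r + 6*u - 5)^2*(r^3 + 2*r^2*u + 4*r^2 + 8*r*u + 3*r + 6*u) - (3*r + 2*u + 4)*(r^2 + 6*r*u - 5*r - 30*u)^2 + (r^2 + 6*r*u - 5*r - 30*u)*(r^3 + 2*r^2*u + 4*r^2 + 8*r*u + 3*r + 6*u + (2*r + 6*u - 5)*(3*r^2 + 4*r*u + 8*r + 8*u + 3)))/(r^2 + 6*r*u - 5*r - 30*u)^3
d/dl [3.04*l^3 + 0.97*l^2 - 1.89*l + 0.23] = 9.12*l^2 + 1.94*l - 1.89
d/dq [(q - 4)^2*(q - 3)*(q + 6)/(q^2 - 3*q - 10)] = 2*(q^5 - 7*q^4 - 5*q^3 + 18*q^2 + 548*q - 1392)/(q^4 - 6*q^3 - 11*q^2 + 60*q + 100)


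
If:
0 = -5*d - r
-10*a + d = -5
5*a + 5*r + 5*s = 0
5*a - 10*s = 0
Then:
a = 50/97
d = 15/97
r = -75/97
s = 25/97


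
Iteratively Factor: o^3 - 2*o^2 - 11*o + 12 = (o - 4)*(o^2 + 2*o - 3) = (o - 4)*(o - 1)*(o + 3)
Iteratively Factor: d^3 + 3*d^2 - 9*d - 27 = (d + 3)*(d^2 - 9) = (d - 3)*(d + 3)*(d + 3)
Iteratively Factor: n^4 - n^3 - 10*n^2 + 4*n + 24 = (n - 3)*(n^3 + 2*n^2 - 4*n - 8) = (n - 3)*(n + 2)*(n^2 - 4) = (n - 3)*(n + 2)^2*(n - 2)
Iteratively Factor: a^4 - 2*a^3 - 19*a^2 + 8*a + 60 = (a - 5)*(a^3 + 3*a^2 - 4*a - 12) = (a - 5)*(a - 2)*(a^2 + 5*a + 6) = (a - 5)*(a - 2)*(a + 3)*(a + 2)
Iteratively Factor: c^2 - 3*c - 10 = (c - 5)*(c + 2)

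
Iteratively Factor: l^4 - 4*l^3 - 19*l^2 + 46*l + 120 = (l + 3)*(l^3 - 7*l^2 + 2*l + 40) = (l + 2)*(l + 3)*(l^2 - 9*l + 20) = (l - 4)*(l + 2)*(l + 3)*(l - 5)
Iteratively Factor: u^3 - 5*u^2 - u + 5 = (u - 5)*(u^2 - 1) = (u - 5)*(u - 1)*(u + 1)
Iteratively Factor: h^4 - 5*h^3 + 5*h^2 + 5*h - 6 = (h + 1)*(h^3 - 6*h^2 + 11*h - 6) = (h - 2)*(h + 1)*(h^2 - 4*h + 3) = (h - 3)*(h - 2)*(h + 1)*(h - 1)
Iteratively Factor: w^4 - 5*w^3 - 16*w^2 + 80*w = (w - 4)*(w^3 - w^2 - 20*w) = (w - 5)*(w - 4)*(w^2 + 4*w) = (w - 5)*(w - 4)*(w + 4)*(w)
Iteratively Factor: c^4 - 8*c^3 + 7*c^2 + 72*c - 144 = (c - 3)*(c^3 - 5*c^2 - 8*c + 48) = (c - 3)*(c + 3)*(c^2 - 8*c + 16) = (c - 4)*(c - 3)*(c + 3)*(c - 4)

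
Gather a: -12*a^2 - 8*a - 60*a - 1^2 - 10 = -12*a^2 - 68*a - 11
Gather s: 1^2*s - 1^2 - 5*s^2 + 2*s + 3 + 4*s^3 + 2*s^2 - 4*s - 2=4*s^3 - 3*s^2 - s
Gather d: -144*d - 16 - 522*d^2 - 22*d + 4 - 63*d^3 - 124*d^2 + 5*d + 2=-63*d^3 - 646*d^2 - 161*d - 10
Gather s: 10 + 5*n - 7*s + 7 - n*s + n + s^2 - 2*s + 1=6*n + s^2 + s*(-n - 9) + 18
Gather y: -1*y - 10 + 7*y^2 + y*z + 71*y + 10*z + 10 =7*y^2 + y*(z + 70) + 10*z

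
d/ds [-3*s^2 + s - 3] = 1 - 6*s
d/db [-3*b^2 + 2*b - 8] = 2 - 6*b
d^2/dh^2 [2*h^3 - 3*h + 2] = 12*h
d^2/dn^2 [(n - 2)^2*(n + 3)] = 6*n - 2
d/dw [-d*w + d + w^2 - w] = -d + 2*w - 1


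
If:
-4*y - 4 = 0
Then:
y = -1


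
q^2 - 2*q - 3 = (q - 3)*(q + 1)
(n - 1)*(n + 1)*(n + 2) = n^3 + 2*n^2 - n - 2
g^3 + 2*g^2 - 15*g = g*(g - 3)*(g + 5)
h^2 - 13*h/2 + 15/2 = (h - 5)*(h - 3/2)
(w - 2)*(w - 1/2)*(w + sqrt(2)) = w^3 - 5*w^2/2 + sqrt(2)*w^2 - 5*sqrt(2)*w/2 + w + sqrt(2)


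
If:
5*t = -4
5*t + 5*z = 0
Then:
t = -4/5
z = 4/5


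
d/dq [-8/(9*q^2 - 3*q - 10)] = 24*(6*q - 1)/(-9*q^2 + 3*q + 10)^2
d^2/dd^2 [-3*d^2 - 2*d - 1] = -6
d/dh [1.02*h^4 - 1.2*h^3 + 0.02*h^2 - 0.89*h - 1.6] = 4.08*h^3 - 3.6*h^2 + 0.04*h - 0.89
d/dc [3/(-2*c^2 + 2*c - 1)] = 6*(2*c - 1)/(2*c^2 - 2*c + 1)^2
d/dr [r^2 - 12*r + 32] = 2*r - 12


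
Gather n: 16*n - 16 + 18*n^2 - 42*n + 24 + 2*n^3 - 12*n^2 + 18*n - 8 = 2*n^3 + 6*n^2 - 8*n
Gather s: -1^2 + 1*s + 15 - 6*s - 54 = -5*s - 40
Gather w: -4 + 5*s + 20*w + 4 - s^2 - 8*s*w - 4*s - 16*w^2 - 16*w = -s^2 + s - 16*w^2 + w*(4 - 8*s)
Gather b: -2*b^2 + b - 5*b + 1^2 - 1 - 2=-2*b^2 - 4*b - 2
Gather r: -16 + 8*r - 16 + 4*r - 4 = 12*r - 36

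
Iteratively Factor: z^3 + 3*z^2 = (z + 3)*(z^2) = z*(z + 3)*(z)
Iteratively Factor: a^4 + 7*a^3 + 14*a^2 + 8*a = (a + 4)*(a^3 + 3*a^2 + 2*a) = (a + 2)*(a + 4)*(a^2 + a) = a*(a + 2)*(a + 4)*(a + 1)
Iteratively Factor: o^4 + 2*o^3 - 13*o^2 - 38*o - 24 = (o + 2)*(o^3 - 13*o - 12) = (o - 4)*(o + 2)*(o^2 + 4*o + 3) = (o - 4)*(o + 2)*(o + 3)*(o + 1)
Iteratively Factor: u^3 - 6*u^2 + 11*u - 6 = (u - 2)*(u^2 - 4*u + 3) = (u - 3)*(u - 2)*(u - 1)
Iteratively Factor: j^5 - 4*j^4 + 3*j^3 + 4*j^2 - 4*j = (j)*(j^4 - 4*j^3 + 3*j^2 + 4*j - 4) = j*(j - 2)*(j^3 - 2*j^2 - j + 2) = j*(j - 2)*(j + 1)*(j^2 - 3*j + 2) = j*(j - 2)*(j - 1)*(j + 1)*(j - 2)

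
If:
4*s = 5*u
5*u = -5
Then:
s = -5/4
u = -1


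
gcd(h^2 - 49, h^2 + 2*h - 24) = 1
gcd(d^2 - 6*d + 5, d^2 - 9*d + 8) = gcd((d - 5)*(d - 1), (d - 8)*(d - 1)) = d - 1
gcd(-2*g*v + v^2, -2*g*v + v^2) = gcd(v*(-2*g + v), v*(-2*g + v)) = -2*g*v + v^2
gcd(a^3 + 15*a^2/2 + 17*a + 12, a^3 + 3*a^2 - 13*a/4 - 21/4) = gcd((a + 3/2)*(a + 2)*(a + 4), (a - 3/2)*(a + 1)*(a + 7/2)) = 1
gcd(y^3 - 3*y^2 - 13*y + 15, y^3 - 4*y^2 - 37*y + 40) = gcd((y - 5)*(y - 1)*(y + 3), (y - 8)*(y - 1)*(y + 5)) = y - 1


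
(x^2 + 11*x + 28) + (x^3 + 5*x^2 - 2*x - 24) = x^3 + 6*x^2 + 9*x + 4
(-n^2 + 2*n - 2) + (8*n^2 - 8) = 7*n^2 + 2*n - 10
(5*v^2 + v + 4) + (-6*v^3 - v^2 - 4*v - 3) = -6*v^3 + 4*v^2 - 3*v + 1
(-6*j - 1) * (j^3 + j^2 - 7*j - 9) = -6*j^4 - 7*j^3 + 41*j^2 + 61*j + 9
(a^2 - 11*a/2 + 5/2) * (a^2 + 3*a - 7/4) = a^4 - 5*a^3/2 - 63*a^2/4 + 137*a/8 - 35/8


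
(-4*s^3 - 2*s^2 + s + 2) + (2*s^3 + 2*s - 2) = -2*s^3 - 2*s^2 + 3*s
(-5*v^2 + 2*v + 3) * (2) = -10*v^2 + 4*v + 6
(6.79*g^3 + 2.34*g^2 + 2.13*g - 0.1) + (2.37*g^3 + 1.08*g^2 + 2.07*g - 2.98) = 9.16*g^3 + 3.42*g^2 + 4.2*g - 3.08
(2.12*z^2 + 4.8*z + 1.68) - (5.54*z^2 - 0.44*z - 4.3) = -3.42*z^2 + 5.24*z + 5.98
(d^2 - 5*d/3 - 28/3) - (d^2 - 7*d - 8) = 16*d/3 - 4/3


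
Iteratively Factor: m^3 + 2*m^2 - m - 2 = (m + 2)*(m^2 - 1) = (m - 1)*(m + 2)*(m + 1)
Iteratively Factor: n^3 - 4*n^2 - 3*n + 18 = (n + 2)*(n^2 - 6*n + 9) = (n - 3)*(n + 2)*(n - 3)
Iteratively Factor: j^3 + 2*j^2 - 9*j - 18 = (j + 2)*(j^2 - 9) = (j + 2)*(j + 3)*(j - 3)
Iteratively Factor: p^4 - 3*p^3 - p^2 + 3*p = (p - 1)*(p^3 - 2*p^2 - 3*p) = (p - 3)*(p - 1)*(p^2 + p) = (p - 3)*(p - 1)*(p + 1)*(p)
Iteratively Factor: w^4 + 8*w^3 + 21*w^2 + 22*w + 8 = (w + 4)*(w^3 + 4*w^2 + 5*w + 2) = (w + 2)*(w + 4)*(w^2 + 2*w + 1) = (w + 1)*(w + 2)*(w + 4)*(w + 1)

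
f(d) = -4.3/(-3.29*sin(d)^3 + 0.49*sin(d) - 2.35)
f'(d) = -4.3*(9.87*sin(d)^2*cos(d) - 0.49*cos(d))/(-3.29*sin(d)^3 + 0.49*sin(d) - 2.35)^2 = (2.107 - 42.441*sin(d)^2)*cos(d)/(3.29*sin(d)^3 - 0.49*sin(d) + 2.35)^2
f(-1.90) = 166.97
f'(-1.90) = 17499.22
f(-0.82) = 3.02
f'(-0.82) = -6.94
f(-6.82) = 1.99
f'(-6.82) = -1.66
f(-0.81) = 2.96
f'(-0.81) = -6.57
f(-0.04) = 1.81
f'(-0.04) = 0.36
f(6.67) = 1.84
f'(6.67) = -0.66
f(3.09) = 1.85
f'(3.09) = -0.37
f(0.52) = 1.71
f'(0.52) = -1.15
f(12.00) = 2.04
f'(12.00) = -1.93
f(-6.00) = 1.88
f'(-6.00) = -0.22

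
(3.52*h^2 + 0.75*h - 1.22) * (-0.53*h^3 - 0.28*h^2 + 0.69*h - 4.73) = -1.8656*h^5 - 1.3831*h^4 + 2.8654*h^3 - 15.7905*h^2 - 4.3893*h + 5.7706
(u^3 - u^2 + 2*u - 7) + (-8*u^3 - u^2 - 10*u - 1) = -7*u^3 - 2*u^2 - 8*u - 8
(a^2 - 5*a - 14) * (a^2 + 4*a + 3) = a^4 - a^3 - 31*a^2 - 71*a - 42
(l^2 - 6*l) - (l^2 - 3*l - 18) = 18 - 3*l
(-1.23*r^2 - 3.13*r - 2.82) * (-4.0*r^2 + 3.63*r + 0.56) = 4.92*r^4 + 8.0551*r^3 - 0.7707*r^2 - 11.9894*r - 1.5792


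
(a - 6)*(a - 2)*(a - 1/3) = a^3 - 25*a^2/3 + 44*a/3 - 4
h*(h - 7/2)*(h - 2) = h^3 - 11*h^2/2 + 7*h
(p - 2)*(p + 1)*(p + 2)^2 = p^4 + 3*p^3 - 2*p^2 - 12*p - 8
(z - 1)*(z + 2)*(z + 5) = z^3 + 6*z^2 + 3*z - 10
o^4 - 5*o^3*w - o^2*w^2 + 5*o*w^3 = o*(o - 5*w)*(o - w)*(o + w)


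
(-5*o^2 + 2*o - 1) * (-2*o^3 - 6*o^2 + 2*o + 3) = 10*o^5 + 26*o^4 - 20*o^3 - 5*o^2 + 4*o - 3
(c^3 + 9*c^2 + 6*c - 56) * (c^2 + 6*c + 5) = c^5 + 15*c^4 + 65*c^3 + 25*c^2 - 306*c - 280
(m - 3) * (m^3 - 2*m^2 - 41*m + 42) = m^4 - 5*m^3 - 35*m^2 + 165*m - 126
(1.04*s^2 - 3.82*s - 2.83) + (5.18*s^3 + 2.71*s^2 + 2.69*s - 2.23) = 5.18*s^3 + 3.75*s^2 - 1.13*s - 5.06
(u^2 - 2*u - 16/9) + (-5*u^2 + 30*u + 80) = -4*u^2 + 28*u + 704/9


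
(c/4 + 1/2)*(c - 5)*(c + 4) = c^3/4 + c^2/4 - 11*c/2 - 10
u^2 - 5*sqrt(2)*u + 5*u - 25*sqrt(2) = (u + 5)*(u - 5*sqrt(2))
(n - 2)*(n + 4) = n^2 + 2*n - 8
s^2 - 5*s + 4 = (s - 4)*(s - 1)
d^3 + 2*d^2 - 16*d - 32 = (d - 4)*(d + 2)*(d + 4)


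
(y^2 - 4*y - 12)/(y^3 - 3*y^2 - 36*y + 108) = (y + 2)/(y^2 + 3*y - 18)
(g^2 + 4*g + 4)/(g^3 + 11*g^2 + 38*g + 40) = (g + 2)/(g^2 + 9*g + 20)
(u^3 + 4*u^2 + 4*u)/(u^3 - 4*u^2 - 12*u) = (u + 2)/(u - 6)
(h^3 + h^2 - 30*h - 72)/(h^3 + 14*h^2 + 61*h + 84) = (h - 6)/(h + 7)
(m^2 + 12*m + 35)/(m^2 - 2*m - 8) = (m^2 + 12*m + 35)/(m^2 - 2*m - 8)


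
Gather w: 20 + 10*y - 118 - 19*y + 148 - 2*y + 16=66 - 11*y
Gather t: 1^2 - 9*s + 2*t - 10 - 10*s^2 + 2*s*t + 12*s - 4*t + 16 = -10*s^2 + 3*s + t*(2*s - 2) + 7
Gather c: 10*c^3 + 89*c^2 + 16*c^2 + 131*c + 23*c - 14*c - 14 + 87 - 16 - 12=10*c^3 + 105*c^2 + 140*c + 45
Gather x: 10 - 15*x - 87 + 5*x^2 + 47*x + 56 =5*x^2 + 32*x - 21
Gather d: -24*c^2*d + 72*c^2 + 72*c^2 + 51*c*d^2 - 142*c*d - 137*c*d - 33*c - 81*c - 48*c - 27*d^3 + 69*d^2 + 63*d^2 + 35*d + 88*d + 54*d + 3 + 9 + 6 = 144*c^2 - 162*c - 27*d^3 + d^2*(51*c + 132) + d*(-24*c^2 - 279*c + 177) + 18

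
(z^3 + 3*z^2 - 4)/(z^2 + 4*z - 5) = (z^2 + 4*z + 4)/(z + 5)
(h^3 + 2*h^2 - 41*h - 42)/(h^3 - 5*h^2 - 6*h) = (h + 7)/h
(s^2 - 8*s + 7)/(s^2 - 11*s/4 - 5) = 4*(-s^2 + 8*s - 7)/(-4*s^2 + 11*s + 20)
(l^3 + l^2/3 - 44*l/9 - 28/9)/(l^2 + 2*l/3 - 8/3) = (9*l^2 - 15*l - 14)/(3*(3*l - 4))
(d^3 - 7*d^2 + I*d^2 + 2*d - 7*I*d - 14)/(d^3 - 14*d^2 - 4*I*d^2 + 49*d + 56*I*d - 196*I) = (d^2 + I*d + 2)/(d^2 - d*(7 + 4*I) + 28*I)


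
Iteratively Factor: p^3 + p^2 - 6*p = (p)*(p^2 + p - 6) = p*(p + 3)*(p - 2)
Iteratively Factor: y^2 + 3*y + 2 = (y + 2)*(y + 1)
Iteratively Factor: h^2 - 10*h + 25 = (h - 5)*(h - 5)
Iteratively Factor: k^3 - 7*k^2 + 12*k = (k - 4)*(k^2 - 3*k) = (k - 4)*(k - 3)*(k)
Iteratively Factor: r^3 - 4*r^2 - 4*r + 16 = (r - 4)*(r^2 - 4) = (r - 4)*(r - 2)*(r + 2)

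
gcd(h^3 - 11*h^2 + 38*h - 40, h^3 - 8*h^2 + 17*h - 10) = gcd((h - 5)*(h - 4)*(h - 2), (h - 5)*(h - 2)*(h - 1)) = h^2 - 7*h + 10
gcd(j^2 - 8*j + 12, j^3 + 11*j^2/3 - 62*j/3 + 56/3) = j - 2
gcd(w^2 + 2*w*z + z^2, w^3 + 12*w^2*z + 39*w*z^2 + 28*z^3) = w + z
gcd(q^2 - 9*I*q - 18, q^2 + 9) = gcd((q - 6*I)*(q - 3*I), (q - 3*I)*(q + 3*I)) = q - 3*I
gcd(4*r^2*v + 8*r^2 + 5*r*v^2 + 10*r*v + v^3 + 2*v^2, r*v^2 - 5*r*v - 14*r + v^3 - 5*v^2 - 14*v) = r*v + 2*r + v^2 + 2*v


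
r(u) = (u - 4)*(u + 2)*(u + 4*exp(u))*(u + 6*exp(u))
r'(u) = (u - 4)*(u + 2)*(u + 4*exp(u))*(6*exp(u) + 1) + (u - 4)*(u + 2)*(u + 6*exp(u))*(4*exp(u) + 1) + (u - 4)*(u + 4*exp(u))*(u + 6*exp(u)) + (u + 2)*(u + 4*exp(u))*(u + 6*exp(u)) = 10*u^3*exp(u) + 4*u^3 + 48*u^2*exp(2*u) + 10*u^2*exp(u) - 6*u^2 - 48*u*exp(2*u) - 120*u*exp(u) - 16*u - 432*exp(2*u) - 80*exp(u)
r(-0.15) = -126.76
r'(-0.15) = -364.85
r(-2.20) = 3.34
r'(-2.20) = -23.63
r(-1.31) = 0.26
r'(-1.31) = 0.19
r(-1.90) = -0.77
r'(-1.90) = -5.17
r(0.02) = -202.47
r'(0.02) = -534.99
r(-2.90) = 42.77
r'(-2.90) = -95.33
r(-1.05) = -1.76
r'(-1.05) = -18.79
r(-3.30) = 92.11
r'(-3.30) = -153.53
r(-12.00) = 23039.88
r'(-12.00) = -7584.09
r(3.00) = -51469.29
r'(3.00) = -59694.59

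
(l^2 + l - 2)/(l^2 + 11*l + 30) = (l^2 + l - 2)/(l^2 + 11*l + 30)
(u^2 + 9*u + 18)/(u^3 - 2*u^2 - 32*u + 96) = (u + 3)/(u^2 - 8*u + 16)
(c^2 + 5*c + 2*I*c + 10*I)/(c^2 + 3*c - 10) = (c + 2*I)/(c - 2)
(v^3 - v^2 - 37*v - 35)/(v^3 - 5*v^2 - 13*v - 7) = (v + 5)/(v + 1)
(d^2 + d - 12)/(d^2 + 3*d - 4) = (d - 3)/(d - 1)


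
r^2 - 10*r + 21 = (r - 7)*(r - 3)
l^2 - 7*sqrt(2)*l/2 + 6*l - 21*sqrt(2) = (l + 6)*(l - 7*sqrt(2)/2)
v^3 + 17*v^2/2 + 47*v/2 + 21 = (v + 2)*(v + 3)*(v + 7/2)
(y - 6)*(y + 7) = y^2 + y - 42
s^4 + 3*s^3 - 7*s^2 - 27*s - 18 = (s - 3)*(s + 1)*(s + 2)*(s + 3)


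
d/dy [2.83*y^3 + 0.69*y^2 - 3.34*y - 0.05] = 8.49*y^2 + 1.38*y - 3.34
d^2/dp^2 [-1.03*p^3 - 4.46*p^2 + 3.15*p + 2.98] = -6.18*p - 8.92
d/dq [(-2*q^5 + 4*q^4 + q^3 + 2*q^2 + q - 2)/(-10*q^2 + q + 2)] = 2*(30*q^6 - 44*q^5 - 9*q^4 + 17*q^3 + 9*q^2 - 16*q + 2)/(100*q^4 - 20*q^3 - 39*q^2 + 4*q + 4)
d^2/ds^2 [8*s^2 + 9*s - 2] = 16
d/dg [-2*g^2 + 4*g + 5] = 4 - 4*g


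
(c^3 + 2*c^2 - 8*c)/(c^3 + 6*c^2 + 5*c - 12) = c*(c - 2)/(c^2 + 2*c - 3)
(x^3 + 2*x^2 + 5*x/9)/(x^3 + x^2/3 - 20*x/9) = (3*x + 1)/(3*x - 4)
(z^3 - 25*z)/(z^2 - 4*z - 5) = z*(z + 5)/(z + 1)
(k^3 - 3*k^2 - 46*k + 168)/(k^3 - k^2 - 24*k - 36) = (k^2 + 3*k - 28)/(k^2 + 5*k + 6)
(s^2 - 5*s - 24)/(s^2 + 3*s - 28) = (s^2 - 5*s - 24)/(s^2 + 3*s - 28)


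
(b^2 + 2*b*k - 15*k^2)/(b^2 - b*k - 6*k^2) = (b + 5*k)/(b + 2*k)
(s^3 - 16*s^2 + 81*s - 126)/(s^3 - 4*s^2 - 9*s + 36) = (s^2 - 13*s + 42)/(s^2 - s - 12)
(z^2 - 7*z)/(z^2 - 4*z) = (z - 7)/(z - 4)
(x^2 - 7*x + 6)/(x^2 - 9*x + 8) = (x - 6)/(x - 8)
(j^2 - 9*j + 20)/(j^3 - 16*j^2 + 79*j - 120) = (j - 4)/(j^2 - 11*j + 24)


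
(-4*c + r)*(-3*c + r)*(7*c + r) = 84*c^3 - 37*c^2*r + r^3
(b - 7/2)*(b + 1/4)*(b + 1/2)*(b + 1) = b^4 - 7*b^3/4 - 21*b^2/4 - 47*b/16 - 7/16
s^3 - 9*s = s*(s - 3)*(s + 3)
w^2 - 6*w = w*(w - 6)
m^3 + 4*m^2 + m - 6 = (m - 1)*(m + 2)*(m + 3)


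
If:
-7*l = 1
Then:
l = -1/7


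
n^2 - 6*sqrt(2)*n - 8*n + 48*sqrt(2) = (n - 8)*(n - 6*sqrt(2))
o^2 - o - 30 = (o - 6)*(o + 5)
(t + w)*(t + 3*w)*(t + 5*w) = t^3 + 9*t^2*w + 23*t*w^2 + 15*w^3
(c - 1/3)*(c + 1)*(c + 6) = c^3 + 20*c^2/3 + 11*c/3 - 2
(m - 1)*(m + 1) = m^2 - 1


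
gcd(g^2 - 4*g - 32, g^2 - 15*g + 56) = g - 8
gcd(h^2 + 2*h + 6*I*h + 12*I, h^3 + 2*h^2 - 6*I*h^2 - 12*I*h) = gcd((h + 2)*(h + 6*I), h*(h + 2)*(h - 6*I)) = h + 2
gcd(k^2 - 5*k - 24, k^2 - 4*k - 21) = k + 3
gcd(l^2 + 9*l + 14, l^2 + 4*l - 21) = l + 7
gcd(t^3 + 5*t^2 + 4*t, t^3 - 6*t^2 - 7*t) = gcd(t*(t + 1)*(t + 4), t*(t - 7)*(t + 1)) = t^2 + t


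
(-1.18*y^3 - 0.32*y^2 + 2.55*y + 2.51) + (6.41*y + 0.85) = -1.18*y^3 - 0.32*y^2 + 8.96*y + 3.36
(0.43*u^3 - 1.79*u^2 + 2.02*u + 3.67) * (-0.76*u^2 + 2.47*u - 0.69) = -0.3268*u^5 + 2.4225*u^4 - 6.2532*u^3 + 3.4353*u^2 + 7.6711*u - 2.5323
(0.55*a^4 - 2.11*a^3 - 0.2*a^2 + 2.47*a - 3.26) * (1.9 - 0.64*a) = -0.352*a^5 + 2.3954*a^4 - 3.881*a^3 - 1.9608*a^2 + 6.7794*a - 6.194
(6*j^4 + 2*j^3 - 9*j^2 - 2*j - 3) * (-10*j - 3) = -60*j^5 - 38*j^4 + 84*j^3 + 47*j^2 + 36*j + 9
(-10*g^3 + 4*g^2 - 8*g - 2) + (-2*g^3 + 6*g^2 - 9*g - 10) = -12*g^3 + 10*g^2 - 17*g - 12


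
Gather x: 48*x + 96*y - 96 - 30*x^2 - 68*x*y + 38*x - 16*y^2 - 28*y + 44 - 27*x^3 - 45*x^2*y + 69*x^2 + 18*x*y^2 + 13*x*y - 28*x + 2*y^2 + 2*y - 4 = -27*x^3 + x^2*(39 - 45*y) + x*(18*y^2 - 55*y + 58) - 14*y^2 + 70*y - 56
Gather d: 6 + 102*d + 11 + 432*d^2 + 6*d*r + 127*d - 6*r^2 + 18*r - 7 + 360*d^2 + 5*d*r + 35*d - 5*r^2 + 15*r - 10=792*d^2 + d*(11*r + 264) - 11*r^2 + 33*r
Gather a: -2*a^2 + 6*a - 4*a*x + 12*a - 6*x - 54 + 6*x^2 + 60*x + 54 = -2*a^2 + a*(18 - 4*x) + 6*x^2 + 54*x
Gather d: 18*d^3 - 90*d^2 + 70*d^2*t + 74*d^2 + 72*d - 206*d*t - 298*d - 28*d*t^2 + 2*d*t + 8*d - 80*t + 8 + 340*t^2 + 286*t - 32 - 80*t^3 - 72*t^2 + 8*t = 18*d^3 + d^2*(70*t - 16) + d*(-28*t^2 - 204*t - 218) - 80*t^3 + 268*t^2 + 214*t - 24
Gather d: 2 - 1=1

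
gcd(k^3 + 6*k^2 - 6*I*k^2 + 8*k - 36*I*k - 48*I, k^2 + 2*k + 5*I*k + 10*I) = k + 2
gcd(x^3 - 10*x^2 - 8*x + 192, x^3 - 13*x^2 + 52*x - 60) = x - 6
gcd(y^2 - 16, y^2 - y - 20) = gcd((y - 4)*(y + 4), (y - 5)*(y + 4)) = y + 4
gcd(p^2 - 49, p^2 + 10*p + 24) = 1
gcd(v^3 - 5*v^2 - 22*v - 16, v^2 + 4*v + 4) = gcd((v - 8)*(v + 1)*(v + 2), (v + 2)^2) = v + 2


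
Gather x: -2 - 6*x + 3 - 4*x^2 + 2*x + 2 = -4*x^2 - 4*x + 3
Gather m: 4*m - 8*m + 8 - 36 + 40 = 12 - 4*m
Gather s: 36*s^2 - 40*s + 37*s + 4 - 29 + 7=36*s^2 - 3*s - 18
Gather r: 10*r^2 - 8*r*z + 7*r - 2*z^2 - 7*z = 10*r^2 + r*(7 - 8*z) - 2*z^2 - 7*z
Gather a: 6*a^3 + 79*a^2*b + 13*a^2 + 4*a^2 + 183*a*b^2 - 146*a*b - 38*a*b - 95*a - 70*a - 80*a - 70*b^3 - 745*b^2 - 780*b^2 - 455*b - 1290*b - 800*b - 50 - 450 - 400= 6*a^3 + a^2*(79*b + 17) + a*(183*b^2 - 184*b - 245) - 70*b^3 - 1525*b^2 - 2545*b - 900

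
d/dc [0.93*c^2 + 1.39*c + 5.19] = 1.86*c + 1.39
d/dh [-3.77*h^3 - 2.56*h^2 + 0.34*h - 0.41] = -11.31*h^2 - 5.12*h + 0.34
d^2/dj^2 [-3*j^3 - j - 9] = -18*j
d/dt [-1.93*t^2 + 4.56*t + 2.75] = 4.56 - 3.86*t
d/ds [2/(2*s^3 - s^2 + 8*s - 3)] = 4*(-3*s^2 + s - 4)/(2*s^3 - s^2 + 8*s - 3)^2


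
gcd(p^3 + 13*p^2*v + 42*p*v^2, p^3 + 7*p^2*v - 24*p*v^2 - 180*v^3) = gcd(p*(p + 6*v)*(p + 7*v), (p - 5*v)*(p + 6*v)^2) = p + 6*v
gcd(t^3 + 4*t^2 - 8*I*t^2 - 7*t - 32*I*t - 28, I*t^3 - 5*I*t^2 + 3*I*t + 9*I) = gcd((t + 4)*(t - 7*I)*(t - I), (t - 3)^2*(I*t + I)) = 1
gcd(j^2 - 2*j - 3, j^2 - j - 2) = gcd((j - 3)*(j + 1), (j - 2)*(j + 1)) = j + 1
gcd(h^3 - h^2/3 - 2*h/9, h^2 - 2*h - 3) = 1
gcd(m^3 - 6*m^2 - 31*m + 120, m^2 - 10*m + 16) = m - 8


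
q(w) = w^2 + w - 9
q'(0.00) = 1.00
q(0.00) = -9.00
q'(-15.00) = -29.00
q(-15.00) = 201.00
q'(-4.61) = -8.22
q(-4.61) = 7.64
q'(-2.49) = -3.98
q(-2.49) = -5.29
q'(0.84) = 2.68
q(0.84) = -7.45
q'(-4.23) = -7.46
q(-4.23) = 4.66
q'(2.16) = 5.32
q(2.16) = -2.17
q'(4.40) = 9.80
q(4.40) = 14.76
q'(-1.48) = -1.96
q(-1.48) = -8.29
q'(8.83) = 18.66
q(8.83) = 77.80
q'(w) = 2*w + 1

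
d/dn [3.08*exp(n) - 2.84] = 3.08*exp(n)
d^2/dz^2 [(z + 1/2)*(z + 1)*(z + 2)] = 6*z + 7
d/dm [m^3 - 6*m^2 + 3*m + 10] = 3*m^2 - 12*m + 3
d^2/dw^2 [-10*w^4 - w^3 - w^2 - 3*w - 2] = -120*w^2 - 6*w - 2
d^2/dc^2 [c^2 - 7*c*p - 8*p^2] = 2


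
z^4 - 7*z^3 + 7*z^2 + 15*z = z*(z - 5)*(z - 3)*(z + 1)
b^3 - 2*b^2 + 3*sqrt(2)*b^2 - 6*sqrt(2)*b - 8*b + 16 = (b - 2)*(b - sqrt(2))*(b + 4*sqrt(2))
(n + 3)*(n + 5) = n^2 + 8*n + 15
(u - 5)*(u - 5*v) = u^2 - 5*u*v - 5*u + 25*v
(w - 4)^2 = w^2 - 8*w + 16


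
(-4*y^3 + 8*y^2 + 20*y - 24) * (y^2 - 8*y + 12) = -4*y^5 + 40*y^4 - 92*y^3 - 88*y^2 + 432*y - 288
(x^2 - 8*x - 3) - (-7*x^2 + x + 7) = 8*x^2 - 9*x - 10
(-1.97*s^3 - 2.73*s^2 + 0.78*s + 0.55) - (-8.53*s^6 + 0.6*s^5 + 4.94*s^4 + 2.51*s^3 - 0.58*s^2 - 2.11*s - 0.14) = 8.53*s^6 - 0.6*s^5 - 4.94*s^4 - 4.48*s^3 - 2.15*s^2 + 2.89*s + 0.69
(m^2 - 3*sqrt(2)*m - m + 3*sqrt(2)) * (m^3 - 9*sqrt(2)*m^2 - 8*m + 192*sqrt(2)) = m^5 - 12*sqrt(2)*m^4 - m^4 + 12*sqrt(2)*m^3 + 46*m^3 - 46*m^2 + 216*sqrt(2)*m^2 - 1152*m - 216*sqrt(2)*m + 1152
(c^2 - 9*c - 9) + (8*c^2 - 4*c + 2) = 9*c^2 - 13*c - 7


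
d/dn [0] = 0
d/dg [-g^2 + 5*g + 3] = 5 - 2*g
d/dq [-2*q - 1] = -2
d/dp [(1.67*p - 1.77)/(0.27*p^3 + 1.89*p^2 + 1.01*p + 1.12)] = (-0.9018*p^3 - 1.7226*p^2 + 6.6906*p + 3.6581)/(0.0729*p^6 + 1.0206*p^5 + 4.1175*p^4 + 4.4226*p^3 + 5.2537*p^2 + 2.2624*p + 1.2544)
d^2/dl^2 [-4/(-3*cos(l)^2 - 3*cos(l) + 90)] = (-16*sin(l)^4/3 + 164*sin(l)^2 - 35*cos(l) - cos(3*l) - 76)/((cos(l) - 5)^3*(cos(l) + 6)^3)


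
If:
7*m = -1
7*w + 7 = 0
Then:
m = -1/7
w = -1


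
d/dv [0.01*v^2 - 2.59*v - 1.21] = 0.02*v - 2.59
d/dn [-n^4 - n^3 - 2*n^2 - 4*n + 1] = -4*n^3 - 3*n^2 - 4*n - 4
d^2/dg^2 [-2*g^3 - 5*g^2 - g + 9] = -12*g - 10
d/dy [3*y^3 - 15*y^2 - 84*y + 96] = 9*y^2 - 30*y - 84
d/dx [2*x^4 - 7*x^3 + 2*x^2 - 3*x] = 8*x^3 - 21*x^2 + 4*x - 3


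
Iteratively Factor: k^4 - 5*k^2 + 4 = (k + 1)*(k^3 - k^2 - 4*k + 4) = (k + 1)*(k + 2)*(k^2 - 3*k + 2) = (k - 2)*(k + 1)*(k + 2)*(k - 1)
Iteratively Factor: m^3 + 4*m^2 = (m)*(m^2 + 4*m) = m^2*(m + 4)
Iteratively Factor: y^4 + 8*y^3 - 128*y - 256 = (y + 4)*(y^3 + 4*y^2 - 16*y - 64) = (y - 4)*(y + 4)*(y^2 + 8*y + 16) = (y - 4)*(y + 4)^2*(y + 4)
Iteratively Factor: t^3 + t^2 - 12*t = (t + 4)*(t^2 - 3*t) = t*(t + 4)*(t - 3)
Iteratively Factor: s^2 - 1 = (s - 1)*(s + 1)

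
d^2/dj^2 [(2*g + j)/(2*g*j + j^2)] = 2/j^3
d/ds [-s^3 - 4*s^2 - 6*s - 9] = -3*s^2 - 8*s - 6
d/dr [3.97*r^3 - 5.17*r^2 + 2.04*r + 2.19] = 11.91*r^2 - 10.34*r + 2.04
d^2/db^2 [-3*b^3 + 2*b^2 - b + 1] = 4 - 18*b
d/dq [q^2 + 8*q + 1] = 2*q + 8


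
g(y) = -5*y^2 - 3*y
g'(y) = -10*y - 3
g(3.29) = -63.99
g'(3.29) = -35.90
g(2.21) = -31.05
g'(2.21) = -25.10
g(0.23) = -0.95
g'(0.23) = -5.30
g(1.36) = -13.33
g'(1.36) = -16.60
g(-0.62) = -0.06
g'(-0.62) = 3.20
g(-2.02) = -14.34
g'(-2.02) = 17.20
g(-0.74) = -0.52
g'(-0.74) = 4.40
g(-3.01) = -36.27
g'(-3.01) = 27.10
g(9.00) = -432.00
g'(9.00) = -93.00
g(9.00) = -432.00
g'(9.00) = -93.00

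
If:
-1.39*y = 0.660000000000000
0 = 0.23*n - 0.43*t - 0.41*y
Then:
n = 1.8695652173913*t - 0.846418517360025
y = -0.47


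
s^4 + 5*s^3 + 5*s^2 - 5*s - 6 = (s - 1)*(s + 1)*(s + 2)*(s + 3)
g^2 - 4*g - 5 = (g - 5)*(g + 1)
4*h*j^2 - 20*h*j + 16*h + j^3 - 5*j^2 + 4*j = (4*h + j)*(j - 4)*(j - 1)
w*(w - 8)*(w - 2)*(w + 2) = w^4 - 8*w^3 - 4*w^2 + 32*w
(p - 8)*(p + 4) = p^2 - 4*p - 32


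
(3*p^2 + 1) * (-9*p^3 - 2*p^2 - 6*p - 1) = -27*p^5 - 6*p^4 - 27*p^3 - 5*p^2 - 6*p - 1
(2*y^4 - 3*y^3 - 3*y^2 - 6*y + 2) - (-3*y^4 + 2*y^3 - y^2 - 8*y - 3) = 5*y^4 - 5*y^3 - 2*y^2 + 2*y + 5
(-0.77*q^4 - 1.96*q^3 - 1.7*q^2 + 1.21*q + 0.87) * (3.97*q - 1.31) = -3.0569*q^5 - 6.7725*q^4 - 4.1814*q^3 + 7.0307*q^2 + 1.8688*q - 1.1397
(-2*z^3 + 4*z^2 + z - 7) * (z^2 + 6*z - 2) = -2*z^5 - 8*z^4 + 29*z^3 - 9*z^2 - 44*z + 14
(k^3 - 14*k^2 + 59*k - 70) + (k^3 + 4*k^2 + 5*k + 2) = 2*k^3 - 10*k^2 + 64*k - 68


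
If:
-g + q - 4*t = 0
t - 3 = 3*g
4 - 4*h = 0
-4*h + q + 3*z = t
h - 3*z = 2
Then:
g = -2/5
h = 1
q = 34/5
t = 9/5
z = -1/3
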